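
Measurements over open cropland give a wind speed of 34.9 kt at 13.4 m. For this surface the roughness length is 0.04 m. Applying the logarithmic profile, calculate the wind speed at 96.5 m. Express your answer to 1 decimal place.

46.8 kt

Log law: V(z) ∝ ln(z/z₀), so V₂/V₁ = ln(z₂/z₀) / ln(z₁/z₀).
ln(96.5/0.04) = 7.7884, ln(13.4/0.04) = 5.8141
V₂ = 34.9 × 7.7884/5.8141 = 34.9 × 1.3396 = 46.7509 kt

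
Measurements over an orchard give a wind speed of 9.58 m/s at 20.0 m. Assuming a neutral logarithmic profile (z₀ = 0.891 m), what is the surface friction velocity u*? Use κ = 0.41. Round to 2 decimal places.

Log law: V(z) = (u*/κ) · ln(z/z₀) ⇒ u* = κ · V / ln(z/z₀)
u* = 0.41 × 9.58 / ln(20.0/0.891) = 0.41 × 9.58 / 3.1111
   = 3.9278 / 3.1111 = 1.2625 m/s

u* ≈ 1.26 m/s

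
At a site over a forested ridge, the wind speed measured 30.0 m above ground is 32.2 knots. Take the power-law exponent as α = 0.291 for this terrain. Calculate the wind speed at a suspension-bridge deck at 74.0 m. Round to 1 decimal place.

41.9 knots

Power-law profile: V₂ = V₁ · (z₂/z₁)^α
V₂ = 32.2 × (74.0/30.0)^0.291 = 32.2 × (2.4667)^0.291
    = 32.2 × 1.3005 = 41.8755 knots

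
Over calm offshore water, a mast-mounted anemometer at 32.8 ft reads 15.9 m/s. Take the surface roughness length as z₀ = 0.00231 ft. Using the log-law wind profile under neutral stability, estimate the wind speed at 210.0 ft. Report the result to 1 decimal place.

Log law: V(z) ∝ ln(z/z₀), so V₂/V₁ = ln(z₂/z₀) / ln(z₁/z₀).
ln(210.0/0.00231) = 11.4176, ln(32.8/0.00231) = 9.5609
V₂ = 15.9 × 11.4176/9.5609 = 15.9 × 1.1942 = 18.9877 m/s

19.0 m/s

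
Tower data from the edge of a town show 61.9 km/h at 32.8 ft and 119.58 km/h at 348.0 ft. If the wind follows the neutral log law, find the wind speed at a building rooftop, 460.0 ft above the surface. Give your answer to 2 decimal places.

Log law: V ∝ ln(z/z₀). From the pair, with r = V₁/V₂ = 0.51765,
ln z₀ = (ln z₁ − r·ln z₂)/(1 − r) = (3.4904 − 0.51765×5.8522)/0.48235 = 0.9559 → z₀ = 2.601 ft
V₃ = V₁ · ln(z₃/z₀)/ln(z₁/z₀) = 61.9 × 5.1754/2.5346 = 126.3944 km/h

126.39 km/h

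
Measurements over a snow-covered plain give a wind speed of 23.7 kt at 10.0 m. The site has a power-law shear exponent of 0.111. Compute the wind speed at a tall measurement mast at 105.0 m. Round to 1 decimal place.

30.8 kt

Power-law profile: V₂ = V₁ · (z₂/z₁)^α
V₂ = 23.7 × (105.0/10.0)^0.111 = 23.7 × (10.5000)^0.111
    = 23.7 × 1.2982 = 30.7681 kt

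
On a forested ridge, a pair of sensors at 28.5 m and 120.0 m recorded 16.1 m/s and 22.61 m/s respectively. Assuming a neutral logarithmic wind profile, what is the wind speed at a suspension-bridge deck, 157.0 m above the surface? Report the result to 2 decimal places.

23.83 m/s

Log law: V ∝ ln(z/z₀). From the pair, with r = V₁/V₂ = 0.71207,
ln z₀ = (ln z₁ − r·ln z₂)/(1 − r) = (3.3499 − 0.71207×4.7875)/0.28793 = -0.2054 → z₀ = 0.8143 m
V₃ = V₁ · ln(z₃/z₀)/ln(z₁/z₀) = 16.1 × 5.2617/3.5553 = 23.8270 m/s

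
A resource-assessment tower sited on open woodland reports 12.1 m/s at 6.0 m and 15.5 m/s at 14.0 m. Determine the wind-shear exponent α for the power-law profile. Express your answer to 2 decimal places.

Power law: V₂/V₁ = (z₂/z₁)^α ⇒ α = ln(V₂/V₁) / ln(z₂/z₁)
α = ln(15.5/12.1) / ln(14.0/6.0) = ln(1.2810) / ln(2.3333)
  = 0.24763 / 0.84730 = 0.29226

α ≈ 0.29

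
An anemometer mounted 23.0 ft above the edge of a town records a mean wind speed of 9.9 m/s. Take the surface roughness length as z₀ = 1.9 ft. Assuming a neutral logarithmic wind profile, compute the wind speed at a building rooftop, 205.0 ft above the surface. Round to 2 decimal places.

18.58 m/s

Log law: V(z) ∝ ln(z/z₀), so V₂/V₁ = ln(z₂/z₀) / ln(z₁/z₀).
ln(205.0/1.9) = 4.6812, ln(23.0/1.9) = 2.4936
V₂ = 9.9 × 4.6812/2.4936 = 9.9 × 1.8772 = 18.5847 m/s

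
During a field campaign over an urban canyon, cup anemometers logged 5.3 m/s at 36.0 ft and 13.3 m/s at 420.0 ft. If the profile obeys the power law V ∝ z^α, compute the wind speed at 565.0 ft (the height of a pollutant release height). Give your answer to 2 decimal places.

First find α: α = ln(V₂/V₁)/ln(z₂/z₁) = ln(13.3/5.3)/ln(420.0/36.0) = 0.92006/2.45674 = 0.3745
Extrapolate from 420.0 ft to 565.0 ft: V₃ = 13.3 × (565.0/420.0)^0.3745 = 13.3 × 1.1175 = 14.8623 m/s

14.86 m/s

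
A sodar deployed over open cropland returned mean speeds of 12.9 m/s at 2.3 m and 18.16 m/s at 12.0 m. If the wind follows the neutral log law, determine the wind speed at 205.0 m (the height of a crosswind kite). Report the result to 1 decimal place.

Log law: V ∝ ln(z/z₀). From the pair, with r = V₁/V₂ = 0.71035,
ln z₀ = (ln z₁ − r·ln z₂)/(1 − r) = (0.8329 − 0.71035×2.4849)/0.28965 = -3.2186 → z₀ = 0.04001 m
V₃ = V₁ · ln(z₃/z₀)/ln(z₁/z₀) = 12.9 × 8.5416/4.0515 = 27.1966 m/s

27.2 m/s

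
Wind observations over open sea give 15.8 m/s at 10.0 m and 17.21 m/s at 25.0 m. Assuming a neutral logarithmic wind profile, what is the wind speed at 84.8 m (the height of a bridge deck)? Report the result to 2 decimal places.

19.09 m/s

Log law: V ∝ ln(z/z₀). From the pair, with r = V₁/V₂ = 0.91807,
ln z₀ = (ln z₁ − r·ln z₂)/(1 − r) = (2.3026 − 0.91807×3.2189)/0.08193 = -7.9651 → z₀ = 0.0003474 m
V₃ = V₁ · ln(z₃/z₀)/ln(z₁/z₀) = 15.8 × 12.4054/10.2677 = 19.0895 m/s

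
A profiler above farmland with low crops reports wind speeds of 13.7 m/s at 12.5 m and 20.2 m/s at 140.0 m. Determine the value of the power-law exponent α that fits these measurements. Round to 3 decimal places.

α ≈ 0.161

Power law: V₂/V₁ = (z₂/z₁)^α ⇒ α = ln(V₂/V₁) / ln(z₂/z₁)
α = ln(20.2/13.7) / ln(140.0/12.5) = ln(1.4745) / ln(11.2000)
  = 0.38829 / 2.41591 = 0.16072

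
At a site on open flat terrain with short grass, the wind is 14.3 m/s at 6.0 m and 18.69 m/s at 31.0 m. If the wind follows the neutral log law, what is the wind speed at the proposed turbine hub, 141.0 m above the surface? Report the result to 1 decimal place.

Log law: V ∝ ln(z/z₀). From the pair, with r = V₁/V₂ = 0.76512,
ln z₀ = (ln z₁ − r·ln z₂)/(1 − r) = (1.7918 − 0.76512×3.4340)/0.23488 = -3.5576 → z₀ = 0.02851 m
V₃ = V₁ · ln(z₃/z₀)/ln(z₁/z₀) = 14.3 × 8.5064/5.3494 = 22.7393 m/s

22.7 m/s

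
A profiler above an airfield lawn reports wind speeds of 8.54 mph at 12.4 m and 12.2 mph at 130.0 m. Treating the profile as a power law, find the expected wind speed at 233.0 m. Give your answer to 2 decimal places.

First find α: α = ln(V₂/V₁)/ln(z₂/z₁) = ln(12.2/8.54)/ln(130.0/12.4) = 0.35667/2.34984 = 0.1518
Extrapolate from 130.0 m to 233.0 m: V₃ = 12.2 × (233.0/130.0)^0.1518 = 12.2 × 1.0926 = 13.3298 mph

13.33 mph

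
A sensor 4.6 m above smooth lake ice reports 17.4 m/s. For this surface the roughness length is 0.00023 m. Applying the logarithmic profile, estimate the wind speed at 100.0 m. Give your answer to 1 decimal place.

Log law: V(z) ∝ ln(z/z₀), so V₂/V₁ = ln(z₂/z₀) / ln(z₁/z₀).
ln(100.0/0.00023) = 12.9826, ln(4.6/0.00023) = 9.9035
V₂ = 17.4 × 12.9826/9.9035 = 17.4 × 1.3109 = 22.8099 m/s

22.8 m/s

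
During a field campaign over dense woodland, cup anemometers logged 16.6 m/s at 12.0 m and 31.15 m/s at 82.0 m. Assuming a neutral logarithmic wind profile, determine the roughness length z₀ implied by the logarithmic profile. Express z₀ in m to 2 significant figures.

z₀ ≈ 1.3 m

Log law: V(z) ∝ ln(z/z₀). With r = V₁/V₂ = 16.6/31.15 = 0.53291,
r · ln(z₂/z₀) = ln(z₁/z₀) ⇒ ln z₀ = (ln z₁ − r·ln z₂)/(1 − r)
ln z₀ = (2.48491 − 0.53291×4.40672) / 0.46709 = 0.2923
z₀ = exp(0.2923) = 1.340 m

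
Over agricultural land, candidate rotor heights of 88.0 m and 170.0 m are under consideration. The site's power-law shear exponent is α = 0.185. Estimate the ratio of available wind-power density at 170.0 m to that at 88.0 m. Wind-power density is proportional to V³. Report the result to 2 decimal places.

Speed ratio: V_B/V_A = (z_B/z_A)^α = (170.0/88.0)^0.185 = (1.9318)^0.185 = 1.12955
Power-density ratio: P_B/P_A = (V_B/V_A)³ = (1.12955)³ = 1.44116

1.44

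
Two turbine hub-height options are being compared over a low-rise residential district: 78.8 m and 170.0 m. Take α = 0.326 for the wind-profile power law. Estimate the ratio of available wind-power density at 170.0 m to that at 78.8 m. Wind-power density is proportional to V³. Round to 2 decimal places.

2.12

Speed ratio: V_B/V_A = (z_B/z_A)^α = (170.0/78.8)^0.326 = (2.1574)^0.326 = 1.28487
Power-density ratio: P_B/P_A = (V_B/V_A)³ = (1.28487)³ = 2.12117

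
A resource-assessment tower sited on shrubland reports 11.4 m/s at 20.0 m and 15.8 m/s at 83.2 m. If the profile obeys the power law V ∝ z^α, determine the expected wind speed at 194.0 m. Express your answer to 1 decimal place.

19.2 m/s

First find α: α = ln(V₂/V₁)/ln(z₂/z₁) = ln(15.8/11.4)/ln(83.2/20.0) = 0.32640/1.42552 = 0.2290
Extrapolate from 83.2 m to 194.0 m: V₃ = 15.8 × (194.0/83.2)^0.2290 = 15.8 × 1.2139 = 19.1798 m/s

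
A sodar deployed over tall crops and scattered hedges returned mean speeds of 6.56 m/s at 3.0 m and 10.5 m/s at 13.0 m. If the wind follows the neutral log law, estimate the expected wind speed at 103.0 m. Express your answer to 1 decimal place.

Log law: V ∝ ln(z/z₀). From the pair, with r = V₁/V₂ = 0.62476,
ln z₀ = (ln z₁ − r·ln z₂)/(1 − r) = (1.0986 − 0.62476×2.5649)/0.37524 = -1.3428 → z₀ = 0.2611 m
V₃ = V₁ · ln(z₃/z₀)/ln(z₁/z₀) = 6.56 × 5.9775/2.4414 = 16.0614 m/s

16.1 m/s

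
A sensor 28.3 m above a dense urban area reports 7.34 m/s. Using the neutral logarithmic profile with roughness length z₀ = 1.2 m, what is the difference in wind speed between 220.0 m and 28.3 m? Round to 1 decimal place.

Log law: V₂ = V₁ · ln(z₂/z₀)/ln(z₁/z₀) = 7.34 × 5.2113/3.1605 = 12.1027 m/s
ΔV = 12.1027 − 7.34 = 4.7627 m/s

4.8 m/s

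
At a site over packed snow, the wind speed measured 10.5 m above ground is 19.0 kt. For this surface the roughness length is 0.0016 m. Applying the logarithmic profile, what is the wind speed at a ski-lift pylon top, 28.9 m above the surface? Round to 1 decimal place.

Log law: V(z) ∝ ln(z/z₀), so V₂/V₁ = ln(z₂/z₀) / ln(z₁/z₀).
ln(28.9/0.0016) = 9.8016, ln(10.5/0.0016) = 8.7891
V₂ = 19.0 × 9.8016/8.7891 = 19.0 × 1.1152 = 21.1887 kt

21.2 kt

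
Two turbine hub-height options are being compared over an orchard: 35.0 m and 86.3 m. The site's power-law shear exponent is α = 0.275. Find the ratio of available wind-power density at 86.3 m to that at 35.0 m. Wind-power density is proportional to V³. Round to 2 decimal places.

Speed ratio: V_B/V_A = (z_B/z_A)^α = (86.3/35.0)^0.275 = (2.4657)^0.275 = 1.28169
Power-density ratio: P_B/P_A = (V_B/V_A)³ = (1.28169)³ = 2.10549

2.11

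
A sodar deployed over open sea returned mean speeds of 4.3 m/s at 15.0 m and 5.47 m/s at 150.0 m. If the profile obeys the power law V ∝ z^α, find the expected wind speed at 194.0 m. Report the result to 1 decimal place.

5.6 m/s

First find α: α = ln(V₂/V₁)/ln(z₂/z₁) = ln(5.47/4.3)/ln(150.0/15.0) = 0.24066/2.30259 = 0.1045
Extrapolate from 150.0 m to 194.0 m: V₃ = 5.47 × (194.0/150.0)^0.1045 = 5.47 × 1.0272 = 5.6191 m/s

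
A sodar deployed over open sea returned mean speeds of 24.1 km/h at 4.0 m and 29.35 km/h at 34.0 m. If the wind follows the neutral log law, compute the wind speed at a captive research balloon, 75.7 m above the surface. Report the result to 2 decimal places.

Log law: V ∝ ln(z/z₀). From the pair, with r = V₁/V₂ = 0.82112,
ln z₀ = (ln z₁ − r·ln z₂)/(1 − r) = (1.3863 − 0.82112×3.5264)/0.17888 = -8.4376 → z₀ = 0.0002166 m
V₃ = V₁ · ln(z₃/z₀)/ln(z₁/z₀) = 24.1 × 12.7644/9.8239 = 31.3136 km/h

31.31 km/h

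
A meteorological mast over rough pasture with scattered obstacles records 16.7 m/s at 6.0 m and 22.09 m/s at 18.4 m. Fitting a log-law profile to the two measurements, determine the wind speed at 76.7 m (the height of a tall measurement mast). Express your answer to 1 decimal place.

29.0 m/s

Log law: V ∝ ln(z/z₀). From the pair, with r = V₁/V₂ = 0.75600,
ln z₀ = (ln z₁ − r·ln z₂)/(1 − r) = (1.7918 − 0.75600×2.9124)/0.24400 = -1.6802 → z₀ = 0.1863 m
V₃ = V₁ · ln(z₃/z₀)/ln(z₁/z₀) = 16.7 × 6.0201/3.4720 = 28.9565 m/s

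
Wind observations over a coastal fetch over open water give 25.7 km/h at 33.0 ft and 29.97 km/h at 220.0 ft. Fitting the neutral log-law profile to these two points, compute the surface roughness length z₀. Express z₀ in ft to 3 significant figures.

Log law: V(z) ∝ ln(z/z₀). With r = V₁/V₂ = 25.7/29.97 = 0.85752,
r · ln(z₂/z₀) = ln(z₁/z₀) ⇒ ln z₀ = (ln z₁ − r·ln z₂)/(1 − r)
ln z₀ = (3.49651 − 0.85752×5.39363) / 0.14248 = -7.9218
z₀ = exp(-7.9218) = 0.0003628 ft

z₀ ≈ 0.000363 ft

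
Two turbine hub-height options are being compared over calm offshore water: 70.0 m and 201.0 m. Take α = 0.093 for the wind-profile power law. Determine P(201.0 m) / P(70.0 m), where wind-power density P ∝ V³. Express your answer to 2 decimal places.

1.34

Speed ratio: V_B/V_A = (z_B/z_A)^α = (201.0/70.0)^0.093 = (2.8714)^0.093 = 1.10307
Power-density ratio: P_B/P_A = (V_B/V_A)³ = (1.10307)³ = 1.34218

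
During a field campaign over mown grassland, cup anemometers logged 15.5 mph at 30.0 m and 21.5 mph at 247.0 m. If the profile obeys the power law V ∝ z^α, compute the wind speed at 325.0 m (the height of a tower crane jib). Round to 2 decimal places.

First find α: α = ln(V₂/V₁)/ln(z₂/z₁) = ln(21.5/15.5)/ln(247.0/30.0) = 0.32721/2.10819 = 0.1552
Extrapolate from 247.0 m to 325.0 m: V₃ = 21.5 × (325.0/247.0)^0.1552 = 21.5 × 1.0435 = 22.4356 mph

22.44 mph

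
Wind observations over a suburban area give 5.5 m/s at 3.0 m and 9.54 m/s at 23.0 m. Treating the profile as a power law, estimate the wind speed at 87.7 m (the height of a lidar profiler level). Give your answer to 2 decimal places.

13.70 m/s

First find α: α = ln(V₂/V₁)/ln(z₂/z₁) = ln(9.54/5.5)/ln(23.0/3.0) = 0.55075/2.03688 = 0.2704
Extrapolate from 23.0 m to 87.7 m: V₃ = 9.54 × (87.7/23.0)^0.2704 = 9.54 × 1.4360 = 13.6999 m/s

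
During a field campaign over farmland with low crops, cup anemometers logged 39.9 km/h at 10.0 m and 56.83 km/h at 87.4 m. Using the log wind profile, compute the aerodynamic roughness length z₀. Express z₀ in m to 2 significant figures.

Log law: V(z) ∝ ln(z/z₀). With r = V₁/V₂ = 39.9/56.83 = 0.70209,
r · ln(z₂/z₀) = ln(z₁/z₀) ⇒ ln z₀ = (ln z₁ − r·ln z₂)/(1 − r)
ln z₀ = (2.30259 − 0.70209×4.47050) / 0.29791 = -2.8067
z₀ = exp(-2.8067) = 0.06041 m

z₀ ≈ 0.060 m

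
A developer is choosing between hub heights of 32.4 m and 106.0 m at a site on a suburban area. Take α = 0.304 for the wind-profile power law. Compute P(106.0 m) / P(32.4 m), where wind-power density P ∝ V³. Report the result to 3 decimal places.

Speed ratio: V_B/V_A = (z_B/z_A)^α = (106.0/32.4)^0.304 = (3.2716)^0.304 = 1.43380
Power-density ratio: P_B/P_A = (V_B/V_A)³ = (1.43380)³ = 2.94755

2.948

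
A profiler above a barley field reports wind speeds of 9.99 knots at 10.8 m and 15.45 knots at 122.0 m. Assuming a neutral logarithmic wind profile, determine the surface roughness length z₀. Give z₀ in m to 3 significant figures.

Log law: V(z) ∝ ln(z/z₀). With r = V₁/V₂ = 9.99/15.45 = 0.64660,
r · ln(z₂/z₀) = ln(z₁/z₀) ⇒ ln z₀ = (ln z₁ − r·ln z₂)/(1 − r)
ln z₀ = (2.37955 − 0.64660×4.80402) / 0.35340 = -2.0564
z₀ = exp(-2.0564) = 0.1279 m

z₀ ≈ 0.128 m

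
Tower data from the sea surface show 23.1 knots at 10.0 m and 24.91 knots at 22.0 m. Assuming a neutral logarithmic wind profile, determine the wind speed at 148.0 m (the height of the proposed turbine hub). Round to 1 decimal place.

Log law: V ∝ ln(z/z₀). From the pair, with r = V₁/V₂ = 0.92734,
ln z₀ = (ln z₁ − r·ln z₂)/(1 − r) = (2.3026 − 0.92734×3.0910)/0.07266 = -7.7600 → z₀ = 0.0004264 m
V₃ = V₁ · ln(z₃/z₀)/ln(z₁/z₀) = 23.1 × 12.7573/10.0626 = 29.2858 knots

29.3 knots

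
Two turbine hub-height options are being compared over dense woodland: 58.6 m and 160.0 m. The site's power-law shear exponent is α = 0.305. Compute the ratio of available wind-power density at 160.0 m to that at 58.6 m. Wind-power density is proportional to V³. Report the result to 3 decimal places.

Speed ratio: V_B/V_A = (z_B/z_A)^α = (160.0/58.6)^0.305 = (2.7304)^0.305 = 1.35846
Power-density ratio: P_B/P_A = (V_B/V_A)³ = (1.35846)³ = 2.50694

2.507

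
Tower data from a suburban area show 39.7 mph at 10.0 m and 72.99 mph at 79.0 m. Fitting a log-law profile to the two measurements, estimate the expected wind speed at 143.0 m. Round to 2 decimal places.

82.55 mph

Log law: V ∝ ln(z/z₀). From the pair, with r = V₁/V₂ = 0.54391,
ln z₀ = (ln z₁ − r·ln z₂)/(1 − r) = (2.3026 − 0.54391×4.3694)/0.45609 = -0.1623 → z₀ = 0.8502 m
V₃ = V₁ · ln(z₃/z₀)/ln(z₁/z₀) = 39.7 × 5.1251/2.4648 = 82.5476 mph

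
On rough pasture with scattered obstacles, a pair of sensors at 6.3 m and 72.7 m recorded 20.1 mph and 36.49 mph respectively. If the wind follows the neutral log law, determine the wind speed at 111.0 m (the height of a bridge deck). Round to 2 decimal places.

39.33 mph

Log law: V ∝ ln(z/z₀). From the pair, with r = V₁/V₂ = 0.55084,
ln z₀ = (ln z₁ − r·ln z₂)/(1 − r) = (1.8405 − 0.55084×4.2863)/0.44916 = -1.1589 → z₀ = 0.3138 m
V₃ = V₁ · ln(z₃/z₀)/ln(z₁/z₀) = 20.1 × 5.8684/2.9994 = 39.3259 mph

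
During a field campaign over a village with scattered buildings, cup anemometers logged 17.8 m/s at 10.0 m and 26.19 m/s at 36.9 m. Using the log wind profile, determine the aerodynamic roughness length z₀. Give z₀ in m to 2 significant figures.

Log law: V(z) ∝ ln(z/z₀). With r = V₁/V₂ = 17.8/26.19 = 0.67965,
r · ln(z₂/z₀) = ln(z₁/z₀) ⇒ ln z₀ = (ln z₁ − r·ln z₂)/(1 − r)
ln z₀ = (2.30259 − 0.67965×3.60821) / 0.32035 = -0.4674
z₀ = exp(-0.4674) = 0.6266 m

z₀ ≈ 0.63 m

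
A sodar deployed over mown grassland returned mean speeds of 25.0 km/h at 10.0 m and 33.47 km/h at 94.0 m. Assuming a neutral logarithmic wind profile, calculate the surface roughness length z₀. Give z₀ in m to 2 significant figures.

Log law: V(z) ∝ ln(z/z₀). With r = V₁/V₂ = 25.0/33.47 = 0.74694,
r · ln(z₂/z₀) = ln(z₁/z₀) ⇒ ln z₀ = (ln z₁ − r·ln z₂)/(1 − r)
ln z₀ = (2.30259 − 0.74694×4.54329) / 0.25306 = -4.3111
z₀ = exp(-4.3111) = 0.01342 m

z₀ ≈ 0.013 m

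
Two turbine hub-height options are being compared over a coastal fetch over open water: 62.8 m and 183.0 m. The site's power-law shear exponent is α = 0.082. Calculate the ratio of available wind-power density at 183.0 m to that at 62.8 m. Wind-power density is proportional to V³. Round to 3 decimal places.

1.301

Speed ratio: V_B/V_A = (z_B/z_A)^α = (183.0/62.8)^0.082 = (2.9140)^0.082 = 1.09166
Power-density ratio: P_B/P_A = (V_B/V_A)³ = (1.09166)³ = 1.30096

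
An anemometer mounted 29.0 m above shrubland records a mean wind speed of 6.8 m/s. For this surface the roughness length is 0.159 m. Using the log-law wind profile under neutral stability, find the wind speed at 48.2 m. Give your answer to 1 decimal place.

7.5 m/s

Log law: V(z) ∝ ln(z/z₀), so V₂/V₁ = ln(z₂/z₀) / ln(z₁/z₀).
ln(48.2/0.159) = 5.7142, ln(29.0/0.159) = 5.2061
V₂ = 6.8 × 5.7142/5.2061 = 6.8 × 1.0976 = 7.4636 m/s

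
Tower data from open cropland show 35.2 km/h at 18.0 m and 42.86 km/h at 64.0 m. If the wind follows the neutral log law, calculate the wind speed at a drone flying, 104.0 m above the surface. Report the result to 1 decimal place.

Log law: V ∝ ln(z/z₀). From the pair, with r = V₁/V₂ = 0.82128,
ln z₀ = (ln z₁ − r·ln z₂)/(1 − r) = (2.8904 − 0.82128×4.1589)/0.17872 = -2.9388 → z₀ = 0.05293 m
V₃ = V₁ · ln(z₃/z₀)/ln(z₁/z₀) = 35.2 × 7.5832/5.8292 = 45.7918 km/h

45.8 km/h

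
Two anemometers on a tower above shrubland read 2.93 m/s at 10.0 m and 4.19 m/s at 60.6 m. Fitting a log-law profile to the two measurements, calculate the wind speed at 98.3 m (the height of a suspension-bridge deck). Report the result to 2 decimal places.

4.53 m/s

Log law: V ∝ ln(z/z₀). From the pair, with r = V₁/V₂ = 0.69928,
ln z₀ = (ln z₁ − r·ln z₂)/(1 − r) = (2.3026 − 0.69928×4.1043)/0.30072 = -1.8871 → z₀ = 0.1515 m
V₃ = V₁ · ln(z₃/z₀)/ln(z₁/z₀) = 2.93 × 6.4751/4.1897 = 4.5283 m/s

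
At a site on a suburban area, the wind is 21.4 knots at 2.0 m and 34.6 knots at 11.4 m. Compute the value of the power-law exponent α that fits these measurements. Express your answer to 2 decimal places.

α ≈ 0.28

Power law: V₂/V₁ = (z₂/z₁)^α ⇒ α = ln(V₂/V₁) / ln(z₂/z₁)
α = ln(34.6/21.4) / ln(11.4/2.0) = ln(1.6168) / ln(5.7000)
  = 0.48046 / 1.74047 = 0.27605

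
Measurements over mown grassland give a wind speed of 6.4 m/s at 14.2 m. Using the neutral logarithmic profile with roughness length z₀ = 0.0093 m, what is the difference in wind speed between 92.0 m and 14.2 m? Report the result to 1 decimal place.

1.6 m/s

Log law: V₂ = V₁ · ln(z₂/z₀)/ln(z₁/z₀) = 6.4 × 9.1995/7.3310 = 8.0313 m/s
ΔV = 8.0313 − 6.4 = 1.6313 m/s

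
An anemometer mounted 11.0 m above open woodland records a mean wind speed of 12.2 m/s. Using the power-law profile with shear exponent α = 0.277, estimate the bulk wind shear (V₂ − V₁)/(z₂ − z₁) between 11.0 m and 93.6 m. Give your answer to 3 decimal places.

Power law: V₂ = V₁ · (z₂/z₁)^α = 12.2 × (8.5091)^0.277 = 22.0769 m/s
ΔV/Δz = (22.0769 − 12.2)/(93.6 − 11.0) = 9.8769/82.6000 = 0.11957 m/s/m

0.120 m/s/m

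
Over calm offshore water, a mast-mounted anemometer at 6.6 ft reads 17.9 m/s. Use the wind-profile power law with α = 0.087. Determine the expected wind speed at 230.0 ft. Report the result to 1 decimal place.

24.4 m/s

Power-law profile: V₂ = V₁ · (z₂/z₁)^α
V₂ = 17.9 × (230.0/6.6)^0.087 = 17.9 × (34.8485)^0.087
    = 17.9 × 1.3620 = 24.3794 m/s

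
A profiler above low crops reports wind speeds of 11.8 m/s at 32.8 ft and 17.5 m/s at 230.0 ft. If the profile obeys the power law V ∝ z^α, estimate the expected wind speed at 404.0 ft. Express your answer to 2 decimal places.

19.61 m/s

First find α: α = ln(V₂/V₁)/ln(z₂/z₁) = ln(17.5/11.8)/ln(230.0/32.8) = 0.39410/1.94765 = 0.2023
Extrapolate from 230.0 ft to 404.0 ft: V₃ = 17.5 × (404.0/230.0)^0.2023 = 17.5 × 1.1207 = 19.6130 m/s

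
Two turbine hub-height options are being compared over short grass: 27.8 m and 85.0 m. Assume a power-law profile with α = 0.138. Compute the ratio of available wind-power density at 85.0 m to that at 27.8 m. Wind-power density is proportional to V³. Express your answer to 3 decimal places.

1.588

Speed ratio: V_B/V_A = (z_B/z_A)^α = (85.0/27.8)^0.138 = (3.0576)^0.138 = 1.16676
Power-density ratio: P_B/P_A = (V_B/V_A)³ = (1.16676)³ = 1.58835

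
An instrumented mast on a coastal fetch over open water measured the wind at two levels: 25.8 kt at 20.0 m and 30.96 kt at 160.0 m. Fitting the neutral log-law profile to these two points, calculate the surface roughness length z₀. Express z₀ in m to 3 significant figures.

Log law: V(z) ∝ ln(z/z₀). With r = V₁/V₂ = 25.8/30.96 = 0.83333,
r · ln(z₂/z₀) = ln(z₁/z₀) ⇒ ln z₀ = (ln z₁ − r·ln z₂)/(1 − r)
ln z₀ = (2.99573 − 0.83333×5.07517) / 0.16667 = -7.4015
z₀ = exp(-7.4015) = 0.0006104 m

z₀ ≈ 0.000610 m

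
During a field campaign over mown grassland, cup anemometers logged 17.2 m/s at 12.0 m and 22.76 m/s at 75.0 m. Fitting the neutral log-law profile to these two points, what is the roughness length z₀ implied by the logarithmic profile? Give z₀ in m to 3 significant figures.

z₀ ≈ 0.0414 m

Log law: V(z) ∝ ln(z/z₀). With r = V₁/V₂ = 17.2/22.76 = 0.75571,
r · ln(z₂/z₀) = ln(z₁/z₀) ⇒ ln z₀ = (ln z₁ − r·ln z₂)/(1 − r)
ln z₀ = (2.48491 − 0.75571×4.31749) / 0.24429 = -3.1842
z₀ = exp(-3.1842) = 0.04141 m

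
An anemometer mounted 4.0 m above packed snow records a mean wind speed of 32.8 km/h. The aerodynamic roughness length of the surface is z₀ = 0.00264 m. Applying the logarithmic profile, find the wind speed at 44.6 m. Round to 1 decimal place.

43.6 km/h

Log law: V(z) ∝ ln(z/z₀), so V₂/V₁ = ln(z₂/z₀) / ln(z₁/z₀).
ln(44.6/0.00264) = 9.7347, ln(4.0/0.00264) = 7.3233
V₂ = 32.8 × 9.7347/7.3233 = 32.8 × 1.3293 = 43.6005 km/h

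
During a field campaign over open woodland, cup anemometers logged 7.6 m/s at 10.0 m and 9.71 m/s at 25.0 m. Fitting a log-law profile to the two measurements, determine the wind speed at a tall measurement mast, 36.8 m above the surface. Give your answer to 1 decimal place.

10.6 m/s

Log law: V ∝ ln(z/z₀). From the pair, with r = V₁/V₂ = 0.78270,
ln z₀ = (ln z₁ − r·ln z₂)/(1 − r) = (2.3026 − 0.78270×3.2189)/0.21730 = -0.9978 → z₀ = 0.3687 m
V₃ = V₁ · ln(z₃/z₀)/ln(z₁/z₀) = 7.6 × 4.6033/3.3004 = 10.6003 m/s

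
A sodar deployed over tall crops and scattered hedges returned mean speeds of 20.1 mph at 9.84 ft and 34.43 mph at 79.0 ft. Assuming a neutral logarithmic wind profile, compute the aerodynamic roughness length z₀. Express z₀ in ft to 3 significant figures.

z₀ ≈ 0.530 ft

Log law: V(z) ∝ ln(z/z₀). With r = V₁/V₂ = 20.1/34.43 = 0.58379,
r · ln(z₂/z₀) = ln(z₁/z₀) ⇒ ln z₀ = (ln z₁ − r·ln z₂)/(1 − r)
ln z₀ = (2.28646 − 0.58379×4.36945) / 0.41621 = -0.6353
z₀ = exp(-0.6353) = 0.5298 ft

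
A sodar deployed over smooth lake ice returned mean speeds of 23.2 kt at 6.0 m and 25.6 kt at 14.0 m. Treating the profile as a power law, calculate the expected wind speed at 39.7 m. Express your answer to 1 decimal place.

28.9 kt

First find α: α = ln(V₂/V₁)/ln(z₂/z₁) = ln(25.6/23.2)/ln(14.0/6.0) = 0.09844/0.84730 = 0.1162
Extrapolate from 14.0 m to 39.7 m: V₃ = 25.6 × (39.7/14.0)^0.1162 = 25.6 × 1.1287 = 28.8955 kt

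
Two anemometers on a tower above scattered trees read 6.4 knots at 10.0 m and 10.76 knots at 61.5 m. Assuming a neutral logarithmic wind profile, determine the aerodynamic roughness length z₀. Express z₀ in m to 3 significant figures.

z₀ ≈ 0.695 m

Log law: V(z) ∝ ln(z/z₀). With r = V₁/V₂ = 6.4/10.76 = 0.59480,
r · ln(z₂/z₀) = ln(z₁/z₀) ⇒ ln z₀ = (ln z₁ − r·ln z₂)/(1 − r)
ln z₀ = (2.30259 − 0.59480×4.11904) / 0.40520 = -0.3638
z₀ = exp(-0.3638) = 0.6951 m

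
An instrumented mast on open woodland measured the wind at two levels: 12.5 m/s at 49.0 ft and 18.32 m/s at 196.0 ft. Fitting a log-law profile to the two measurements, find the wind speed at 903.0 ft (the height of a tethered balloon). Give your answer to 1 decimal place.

24.7 m/s

Log law: V ∝ ln(z/z₀). From the pair, with r = V₁/V₂ = 0.68231,
ln z₀ = (ln z₁ − r·ln z₂)/(1 − r) = (3.8918 − 0.68231×5.2781)/0.31769 = 0.9144 → z₀ = 2.495 ft
V₃ = V₁ · ln(z₃/z₀)/ln(z₁/z₀) = 12.5 × 5.8913/2.9774 = 24.7333 m/s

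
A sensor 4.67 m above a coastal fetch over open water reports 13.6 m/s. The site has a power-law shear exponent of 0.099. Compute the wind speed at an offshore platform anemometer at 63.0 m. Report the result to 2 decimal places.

Power-law profile: V₂ = V₁ · (z₂/z₁)^α
V₂ = 13.6 × (63.0/4.67)^0.099 = 13.6 × (13.4904)^0.099
    = 13.6 × 1.2938 = 17.5959 m/s

17.60 m/s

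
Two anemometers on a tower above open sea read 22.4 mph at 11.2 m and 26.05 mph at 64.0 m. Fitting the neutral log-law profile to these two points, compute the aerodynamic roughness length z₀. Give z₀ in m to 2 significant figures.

z₀ ≈ 0.00025 m

Log law: V(z) ∝ ln(z/z₀). With r = V₁/V₂ = 22.4/26.05 = 0.85988,
r · ln(z₂/z₀) = ln(z₁/z₀) ⇒ ln z₀ = (ln z₁ − r·ln z₂)/(1 − r)
ln z₀ = (2.41591 − 0.85988×4.15888) / 0.14012 = -8.2807
z₀ = exp(-8.2807) = 0.0002534 m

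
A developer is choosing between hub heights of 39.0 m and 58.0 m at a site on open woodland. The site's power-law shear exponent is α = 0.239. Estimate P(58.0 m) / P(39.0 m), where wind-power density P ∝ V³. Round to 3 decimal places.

1.329

Speed ratio: V_B/V_A = (z_B/z_A)^α = (58.0/39.0)^0.239 = (1.4872)^0.239 = 1.09950
Power-density ratio: P_B/P_A = (V_B/V_A)³ = (1.09950)³ = 1.32918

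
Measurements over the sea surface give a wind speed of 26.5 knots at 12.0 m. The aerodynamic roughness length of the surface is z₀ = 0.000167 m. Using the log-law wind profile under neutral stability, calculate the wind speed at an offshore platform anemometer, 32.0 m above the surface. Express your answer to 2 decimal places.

Log law: V(z) ∝ ln(z/z₀), so V₂/V₁ = ln(z₂/z₀) / ln(z₁/z₀).
ln(32.0/0.000167) = 12.1633, ln(12.0/0.000167) = 11.1824
V₂ = 26.5 × 12.1633/11.1824 = 26.5 × 1.0877 = 28.8244 knots

28.82 knots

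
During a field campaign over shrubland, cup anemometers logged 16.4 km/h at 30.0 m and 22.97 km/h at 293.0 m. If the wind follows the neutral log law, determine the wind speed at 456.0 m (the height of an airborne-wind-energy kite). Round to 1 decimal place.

Log law: V ∝ ln(z/z₀). From the pair, with r = V₁/V₂ = 0.71397,
ln z₀ = (ln z₁ − r·ln z₂)/(1 − r) = (3.4012 − 0.71397×5.6802)/0.28603 = -2.2876 → z₀ = 0.1015 m
V₃ = V₁ · ln(z₃/z₀)/ln(z₁/z₀) = 16.4 × 8.4101/5.6888 = 24.2452 km/h

24.2 km/h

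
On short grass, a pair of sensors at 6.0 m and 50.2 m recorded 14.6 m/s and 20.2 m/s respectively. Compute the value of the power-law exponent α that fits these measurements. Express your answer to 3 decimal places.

α ≈ 0.153

Power law: V₂/V₁ = (z₂/z₁)^α ⇒ α = ln(V₂/V₁) / ln(z₂/z₁)
α = ln(20.2/14.6) / ln(50.2/6.0) = ln(1.3836) / ln(8.3667)
  = 0.32466 / 2.12426 = 0.15284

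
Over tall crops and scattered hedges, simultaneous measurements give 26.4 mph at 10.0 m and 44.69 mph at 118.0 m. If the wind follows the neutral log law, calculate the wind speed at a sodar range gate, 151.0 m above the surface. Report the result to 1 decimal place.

Log law: V ∝ ln(z/z₀). From the pair, with r = V₁/V₂ = 0.59074,
ln z₀ = (ln z₁ − r·ln z₂)/(1 − r) = (2.3026 − 0.59074×4.7707)/0.40926 = -1.2599 → z₀ = 0.2837 m
V₃ = V₁ · ln(z₃/z₀)/ln(z₁/z₀) = 26.4 × 6.2772/3.5625 = 46.5174 mph

46.5 mph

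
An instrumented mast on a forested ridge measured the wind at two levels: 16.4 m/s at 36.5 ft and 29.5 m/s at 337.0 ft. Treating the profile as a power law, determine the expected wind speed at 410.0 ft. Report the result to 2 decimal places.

First find α: α = ln(V₂/V₁)/ln(z₂/z₁) = ln(29.5/16.4)/ln(337.0/36.5) = 0.58711/2.22277 = 0.2641
Extrapolate from 337.0 ft to 410.0 ft: V₃ = 29.5 × (410.0/337.0)^0.2641 = 29.5 × 1.0532 = 31.0681 m/s

31.07 m/s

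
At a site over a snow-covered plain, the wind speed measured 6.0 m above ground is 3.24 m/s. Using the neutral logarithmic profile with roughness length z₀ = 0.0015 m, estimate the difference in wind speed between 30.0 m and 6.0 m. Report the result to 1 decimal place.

Log law: V₂ = V₁ · ln(z₂/z₀)/ln(z₁/z₀) = 3.24 × 9.9035/8.2940 = 3.8687 m/s
ΔV = 3.8687 − 3.24 = 0.6287 m/s

0.6 m/s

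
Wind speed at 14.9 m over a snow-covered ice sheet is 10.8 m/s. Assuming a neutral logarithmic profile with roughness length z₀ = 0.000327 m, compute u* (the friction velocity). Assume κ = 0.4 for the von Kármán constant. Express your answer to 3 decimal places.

u* ≈ 0.403 m/s

Log law: V(z) = (u*/κ) · ln(z/z₀) ⇒ u* = κ · V / ln(z/z₀)
u* = 0.4 × 10.8 / ln(14.9/0.000327) = 0.4 × 10.8 / 10.7269
   = 4.3200 / 10.7269 = 0.4027 m/s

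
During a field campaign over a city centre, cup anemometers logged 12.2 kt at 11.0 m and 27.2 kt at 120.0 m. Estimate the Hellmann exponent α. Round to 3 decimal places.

Power law: V₂/V₁ = (z₂/z₁)^α ⇒ α = ln(V₂/V₁) / ln(z₂/z₁)
α = ln(27.2/12.2) / ln(120.0/11.0) = ln(2.2295) / ln(10.9091)
  = 0.80178 / 2.38960 = 0.33553

α ≈ 0.336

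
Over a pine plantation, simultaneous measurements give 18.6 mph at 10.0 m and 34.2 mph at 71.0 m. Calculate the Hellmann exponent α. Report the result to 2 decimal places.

α ≈ 0.31

Power law: V₂/V₁ = (z₂/z₁)^α ⇒ α = ln(V₂/V₁) / ln(z₂/z₁)
α = ln(34.2/18.6) / ln(71.0/10.0) = ln(1.8387) / ln(7.1000)
  = 0.60906 / 1.96009 = 0.31073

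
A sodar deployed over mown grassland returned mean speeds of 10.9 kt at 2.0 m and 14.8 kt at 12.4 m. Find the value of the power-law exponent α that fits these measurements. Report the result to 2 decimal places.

α ≈ 0.17

Power law: V₂/V₁ = (z₂/z₁)^α ⇒ α = ln(V₂/V₁) / ln(z₂/z₁)
α = ln(14.8/10.9) / ln(12.4/2.0) = ln(1.3578) / ln(6.2000)
  = 0.30586 / 1.82455 = 0.16764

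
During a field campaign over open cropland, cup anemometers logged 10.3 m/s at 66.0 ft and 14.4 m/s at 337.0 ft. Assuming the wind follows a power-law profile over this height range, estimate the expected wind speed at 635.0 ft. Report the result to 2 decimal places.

First find α: α = ln(V₂/V₁)/ln(z₂/z₁) = ln(14.4/10.3)/ln(337.0/66.0) = 0.33508/1.63043 = 0.2055
Extrapolate from 337.0 ft to 635.0 ft: V₃ = 14.4 × (635.0/337.0)^0.2055 = 14.4 × 1.1391 = 16.4025 m/s

16.40 m/s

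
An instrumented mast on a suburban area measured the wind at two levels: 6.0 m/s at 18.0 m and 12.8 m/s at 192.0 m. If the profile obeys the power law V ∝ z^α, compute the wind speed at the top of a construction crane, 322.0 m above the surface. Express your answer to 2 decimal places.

First find α: α = ln(V₂/V₁)/ln(z₂/z₁) = ln(12.8/6.0)/ln(192.0/18.0) = 0.75769/2.36712 = 0.3201
Extrapolate from 192.0 m to 322.0 m: V₃ = 12.8 × (322.0/192.0)^0.3201 = 12.8 × 1.1800 = 15.1038 m/s

15.10 m/s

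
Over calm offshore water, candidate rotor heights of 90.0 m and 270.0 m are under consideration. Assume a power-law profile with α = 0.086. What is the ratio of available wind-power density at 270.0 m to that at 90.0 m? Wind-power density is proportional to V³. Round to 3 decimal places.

1.328

Speed ratio: V_B/V_A = (z_B/z_A)^α = (270.0/90.0)^0.086 = (3.0000)^0.086 = 1.09909
Power-density ratio: P_B/P_A = (V_B/V_A)³ = (1.09909)³ = 1.32769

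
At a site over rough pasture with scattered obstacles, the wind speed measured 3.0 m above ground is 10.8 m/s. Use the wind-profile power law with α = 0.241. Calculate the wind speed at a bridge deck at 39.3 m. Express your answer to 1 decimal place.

20.1 m/s

Power-law profile: V₂ = V₁ · (z₂/z₁)^α
V₂ = 10.8 × (39.3/3.0)^0.241 = 10.8 × (13.1000)^0.241
    = 10.8 × 1.8589 = 20.0764 m/s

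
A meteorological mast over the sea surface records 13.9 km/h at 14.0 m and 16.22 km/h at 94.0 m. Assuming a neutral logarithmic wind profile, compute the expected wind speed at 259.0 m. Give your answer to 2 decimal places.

17.45 km/h

Log law: V ∝ ln(z/z₀). From the pair, with r = V₁/V₂ = 0.85697,
ln z₀ = (ln z₁ − r·ln z₂)/(1 − r) = (2.6391 − 0.85697×4.5433)/0.14303 = -8.7700 → z₀ = 0.0001553 m
V₃ = V₁ · ln(z₃/z₀)/ln(z₁/z₀) = 13.9 × 14.3268/11.4090 = 17.4548 km/h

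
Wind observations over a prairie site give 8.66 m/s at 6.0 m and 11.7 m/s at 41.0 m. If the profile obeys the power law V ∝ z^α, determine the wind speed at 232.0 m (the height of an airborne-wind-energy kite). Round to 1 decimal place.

15.3 m/s

First find α: α = ln(V₂/V₁)/ln(z₂/z₁) = ln(11.7/8.66)/ln(41.0/6.0) = 0.30087/1.92181 = 0.1566
Extrapolate from 41.0 m to 232.0 m: V₃ = 11.7 × (232.0/41.0)^0.1566 = 11.7 × 1.3117 = 15.3471 m/s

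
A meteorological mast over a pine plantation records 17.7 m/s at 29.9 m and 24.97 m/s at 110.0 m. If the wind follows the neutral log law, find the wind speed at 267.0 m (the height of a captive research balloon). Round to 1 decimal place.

29.9 m/s

Log law: V ∝ ln(z/z₀). From the pair, with r = V₁/V₂ = 0.70885,
ln z₀ = (ln z₁ − r·ln z₂)/(1 − r) = (3.3979 − 0.70885×4.7005)/0.29115 = 0.2264 → z₀ = 1.254 m
V₃ = V₁ · ln(z₃/z₀)/ln(z₁/z₀) = 17.7 × 5.3608/3.1714 = 29.9191 m/s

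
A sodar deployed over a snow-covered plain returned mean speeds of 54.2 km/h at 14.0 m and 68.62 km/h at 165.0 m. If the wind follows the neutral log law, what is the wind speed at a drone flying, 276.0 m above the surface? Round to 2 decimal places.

Log law: V ∝ ln(z/z₀). From the pair, with r = V₁/V₂ = 0.78986,
ln z₀ = (ln z₁ − r·ln z₂)/(1 − r) = (2.6391 − 0.78986×5.1059)/0.21014 = -6.6332 → z₀ = 0.001316 m
V₃ = V₁ · ln(z₃/z₀)/ln(z₁/z₀) = 54.2 × 12.2536/9.2722 = 71.6272 km/h

71.63 km/h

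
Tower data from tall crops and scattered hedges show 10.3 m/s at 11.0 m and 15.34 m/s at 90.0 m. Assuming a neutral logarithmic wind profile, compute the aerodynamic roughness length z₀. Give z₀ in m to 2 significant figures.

Log law: V(z) ∝ ln(z/z₀). With r = V₁/V₂ = 10.3/15.34 = 0.67145,
r · ln(z₂/z₀) = ln(z₁/z₀) ⇒ ln z₀ = (ln z₁ − r·ln z₂)/(1 − r)
ln z₀ = (2.39790 − 0.67145×4.49981) / 0.32855 = -1.8977
z₀ = exp(-1.8977) = 0.1499 m

z₀ ≈ 0.15 m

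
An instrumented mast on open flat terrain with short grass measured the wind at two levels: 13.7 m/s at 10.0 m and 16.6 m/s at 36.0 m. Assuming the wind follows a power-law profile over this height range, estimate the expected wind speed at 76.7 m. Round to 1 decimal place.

First find α: α = ln(V₂/V₁)/ln(z₂/z₁) = ln(16.6/13.7)/ln(36.0/10.0) = 0.19201/1.28093 = 0.1499
Extrapolate from 36.0 m to 76.7 m: V₃ = 16.6 × (76.7/36.0)^0.1499 = 16.6 × 1.1201 = 18.5929 m/s

18.6 m/s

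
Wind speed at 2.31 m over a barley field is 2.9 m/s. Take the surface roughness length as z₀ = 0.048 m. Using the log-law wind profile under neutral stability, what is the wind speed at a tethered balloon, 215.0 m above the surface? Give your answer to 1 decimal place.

6.3 m/s

Log law: V(z) ∝ ln(z/z₀), so V₂/V₁ = ln(z₂/z₀) / ln(z₁/z₀).
ln(215.0/0.048) = 8.4072, ln(2.31/0.048) = 3.8738
V₂ = 2.9 × 8.4072/3.8738 = 2.9 × 2.1703 = 6.2938 m/s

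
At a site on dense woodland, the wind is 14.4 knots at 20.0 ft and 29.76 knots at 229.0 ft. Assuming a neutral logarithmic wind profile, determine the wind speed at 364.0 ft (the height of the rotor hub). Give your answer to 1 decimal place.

Log law: V ∝ ln(z/z₀). From the pair, with r = V₁/V₂ = 0.48387,
ln z₀ = (ln z₁ − r·ln z₂)/(1 − r) = (2.9957 − 0.48387×5.4337)/0.51613 = 0.7101 → z₀ = 2.034 ft
V₃ = V₁ · ln(z₃/z₀)/ln(z₁/z₀) = 14.4 × 5.1870/2.2856 = 32.6797 knots

32.7 knots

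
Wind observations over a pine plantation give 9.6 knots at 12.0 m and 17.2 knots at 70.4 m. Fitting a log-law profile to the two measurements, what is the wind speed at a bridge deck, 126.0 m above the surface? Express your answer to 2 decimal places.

19.70 knots

Log law: V ∝ ln(z/z₀). From the pair, with r = V₁/V₂ = 0.55814,
ln z₀ = (ln z₁ − r·ln z₂)/(1 − r) = (2.4849 − 0.55814×4.2542)/0.44186 = 0.2500 → z₀ = 1.284 m
V₃ = V₁ · ln(z₃/z₀)/ln(z₁/z₀) = 9.6 × 4.5863/2.2349 = 19.7004 knots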